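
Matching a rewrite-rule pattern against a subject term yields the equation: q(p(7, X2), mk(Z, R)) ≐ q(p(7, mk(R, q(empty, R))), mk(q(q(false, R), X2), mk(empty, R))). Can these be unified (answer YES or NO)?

NO

Decompose q/2: p(7, X2) ≐ p(7, mk(R, q(empty, R))),  mk(Z, R) ≐ mk(q(q(false, R), X2), mk(empty, R)).
Decompose p/2: 7 ≐ 7,  X2 ≐ mk(R, q(empty, R)).
Delete trivial equation 7 ≐ 7.
Bind X2 := mk(R, q(empty, R)); substituting into the remaining equation gives: mk(Z, R) ≐ mk(q(q(false, R), mk(R, q(empty, R))), mk(empty, R)).
Decompose mk/2: Z ≐ q(q(false, R), mk(R, q(empty, R))),  R ≐ mk(empty, R).
Bind Z := q(q(false, R), mk(R, q(empty, R))); no other remaining equation mentions Z.
Occurs check fails: R occurs in mk(empty, R); the equation R ≐ mk(empty, R) has no finite solution.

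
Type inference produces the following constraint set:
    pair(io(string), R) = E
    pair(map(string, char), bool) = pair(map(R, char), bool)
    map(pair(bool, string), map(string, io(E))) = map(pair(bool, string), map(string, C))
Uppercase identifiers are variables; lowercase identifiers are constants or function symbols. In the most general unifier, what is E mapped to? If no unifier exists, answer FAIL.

pair(io(string), string)

Bind E := pair(io(string), R); substituting into the one remaining equation that mentions E gives: map(pair(bool, string), map(string, io(pair(io(string), R)))) = map(pair(bool, string), map(string, C)).
Decompose pair/2: map(string, char) = map(R, char),  bool = bool.
Decompose map/2: string = R,  char = char.
Bind R := string; substituting into the one remaining equation that mentions R gives: map(pair(bool, string), map(string, io(pair(io(string), string)))) = map(pair(bool, string), map(string, C)). Substituting into the earlier binding gives E := pair(io(string), string).
Delete trivial equation char = char.
Delete trivial equation bool = bool.
Decompose map/2: pair(bool, string) = pair(bool, string),  map(string, io(pair(io(string), string))) = map(string, C).
Delete trivial equation pair(bool, string) = pair(bool, string).
Decompose map/2: string = string,  io(pair(io(string), string)) = C.
Delete trivial equation string = string.
Bind C := io(pair(io(string), string)).
MGU = { E ↦ pair(io(string), string), R ↦ string, C ↦ io(pair(io(string), string)) }, so E ↦ pair(io(string), string).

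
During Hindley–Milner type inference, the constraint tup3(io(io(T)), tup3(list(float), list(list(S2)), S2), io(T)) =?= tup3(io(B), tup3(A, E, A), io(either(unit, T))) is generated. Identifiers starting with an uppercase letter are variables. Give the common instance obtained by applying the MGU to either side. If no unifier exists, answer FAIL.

FAIL

Decompose tup3/3: io(io(T)) =?= io(B),  tup3(list(float), list(list(S2)), S2) =?= tup3(A, E, A),  io(T) =?= io(either(unit, T)).
Decompose io/1: io(T) =?= B.
Bind B := io(T); no other remaining equation mentions B.
Decompose tup3/3: list(float) =?= A,  list(list(S2)) =?= E,  S2 =?= A.
Bind A := list(float); substituting into the one remaining equation that mentions A gives: S2 =?= list(float).
Bind E := list(list(S2)); no other remaining equation mentions E.
Bind S2 := list(float); no other remaining equation mentions S2. Substituting into the earlier binding gives E := list(list(list(float))).
Decompose io/1: T =?= either(unit, T).
Occurs check fails: T occurs in either(unit, T); the equation T =?= either(unit, T) has no finite solution.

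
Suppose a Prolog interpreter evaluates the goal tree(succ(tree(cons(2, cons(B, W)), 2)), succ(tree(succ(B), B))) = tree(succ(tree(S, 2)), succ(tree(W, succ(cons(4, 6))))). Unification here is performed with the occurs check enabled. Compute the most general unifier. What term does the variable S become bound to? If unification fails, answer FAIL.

Decompose tree/2: succ(tree(cons(2, cons(B, W)), 2)) = succ(tree(S, 2)),  succ(tree(succ(B), B)) = succ(tree(W, succ(cons(4, 6)))).
Decompose succ/1: tree(cons(2, cons(B, W)), 2) = tree(S, 2).
Decompose tree/2: cons(2, cons(B, W)) = S,  2 = 2.
Bind S := cons(2, cons(B, W)); no other remaining equation mentions S.
Delete trivial equation 2 = 2.
Decompose succ/1: tree(succ(B), B) = tree(W, succ(cons(4, 6))).
Decompose tree/2: succ(B) = W,  B = succ(cons(4, 6)).
Bind W := succ(B); no other remaining equation mentions W. Substituting into the earlier binding gives S := cons(2, cons(B, succ(B))).
Bind B := succ(cons(4, 6)). Substituting into the earlier bindings gives S := cons(2, cons(succ(cons(4, 6)), succ(succ(cons(4, 6))))), W := succ(succ(cons(4, 6))).
MGU = { S -> cons(2, cons(succ(cons(4, 6)), succ(succ(cons(4, 6))))), W -> succ(succ(cons(4, 6))), B -> succ(cons(4, 6)) }, so S -> cons(2, cons(succ(cons(4, 6)), succ(succ(cons(4, 6))))).

cons(2, cons(succ(cons(4, 6)), succ(succ(cons(4, 6)))))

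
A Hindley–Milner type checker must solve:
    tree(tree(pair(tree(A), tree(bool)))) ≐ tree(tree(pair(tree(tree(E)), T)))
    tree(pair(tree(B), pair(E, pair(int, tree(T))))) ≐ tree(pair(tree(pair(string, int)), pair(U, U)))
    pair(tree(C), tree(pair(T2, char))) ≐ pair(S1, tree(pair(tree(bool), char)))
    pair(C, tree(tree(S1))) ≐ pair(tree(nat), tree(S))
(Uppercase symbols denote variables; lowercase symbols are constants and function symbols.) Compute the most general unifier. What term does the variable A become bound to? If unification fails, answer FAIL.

Decompose tree/1: tree(pair(tree(A), tree(bool))) ≐ tree(pair(tree(tree(E)), T)).
Decompose tree/1: pair(tree(A), tree(bool)) ≐ pair(tree(tree(E)), T).
Decompose pair/2: tree(A) ≐ tree(tree(E)),  tree(bool) ≐ T.
Decompose tree/1: A ≐ tree(E).
Bind A := tree(E); no other remaining equation mentions A.
Bind T := tree(bool); substituting into the one remaining equation that mentions T gives: tree(pair(tree(B), pair(E, pair(int, tree(tree(bool)))))) ≐ tree(pair(tree(pair(string, int)), pair(U, U))).
Decompose tree/1: pair(tree(B), pair(E, pair(int, tree(tree(bool))))) ≐ pair(tree(pair(string, int)), pair(U, U)).
Decompose pair/2: tree(B) ≐ tree(pair(string, int)),  pair(E, pair(int, tree(tree(bool)))) ≐ pair(U, U).
Decompose tree/1: B ≐ pair(string, int).
Bind B := pair(string, int); no other remaining equation mentions B.
Decompose pair/2: E ≐ U,  pair(int, tree(tree(bool))) ≐ U.
Bind E := U; no other remaining equation mentions E. Substituting into the earlier binding gives A := tree(U).
Bind U := pair(int, tree(tree(bool))); no other remaining equation mentions U. Substituting into the earlier bindings gives A := tree(pair(int, tree(tree(bool)))), E := pair(int, tree(tree(bool))).
Decompose pair/2: tree(C) ≐ S1,  tree(pair(T2, char)) ≐ tree(pair(tree(bool), char)).
Bind S1 := tree(C); substituting into the one remaining equation that mentions S1 gives: pair(C, tree(tree(tree(C)))) ≐ pair(tree(nat), tree(S)).
Decompose tree/1: pair(T2, char) ≐ pair(tree(bool), char).
Decompose pair/2: T2 ≐ tree(bool),  char ≐ char.
Bind T2 := tree(bool); no other remaining equation mentions T2.
Delete trivial equation char ≐ char.
Decompose pair/2: C ≐ tree(nat),  tree(tree(tree(C))) ≐ tree(S).
Bind C := tree(nat); substituting into the remaining equation gives: tree(tree(tree(tree(nat)))) ≐ tree(S). Substituting into the earlier binding gives S1 := tree(tree(nat)).
Decompose tree/1: tree(tree(tree(nat))) ≐ S.
Bind S := tree(tree(tree(nat))).
MGU = { A -> tree(pair(int, tree(tree(bool)))), T -> tree(bool), B -> pair(string, int), E -> pair(int, tree(tree(bool))), U -> pair(int, tree(tree(bool))), S1 -> tree(tree(nat)), T2 -> tree(bool), C -> tree(nat), S -> tree(tree(tree(nat))) }, so A -> tree(pair(int, tree(tree(bool)))).

tree(pair(int, tree(tree(bool))))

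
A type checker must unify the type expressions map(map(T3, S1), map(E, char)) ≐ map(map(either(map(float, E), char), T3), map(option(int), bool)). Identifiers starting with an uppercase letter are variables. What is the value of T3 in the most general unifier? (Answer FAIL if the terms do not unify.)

FAIL

Decompose map/2: map(T3, S1) ≐ map(either(map(float, E), char), T3),  map(E, char) ≐ map(option(int), bool).
Decompose map/2: T3 ≐ either(map(float, E), char),  S1 ≐ T3.
Bind T3 := either(map(float, E), char); substituting into the one remaining equation that mentions T3 gives: S1 ≐ either(map(float, E), char).
Bind S1 := either(map(float, E), char); no other remaining equation mentions S1.
Decompose map/2: E ≐ option(int),  char ≐ bool.
Bind E := option(int); no other remaining equation mentions E. Substituting into the earlier bindings gives T3 := either(map(float, option(int)), char), S1 := either(map(float, option(int)), char).
Clash: constants char and bool differ; no unifier exists.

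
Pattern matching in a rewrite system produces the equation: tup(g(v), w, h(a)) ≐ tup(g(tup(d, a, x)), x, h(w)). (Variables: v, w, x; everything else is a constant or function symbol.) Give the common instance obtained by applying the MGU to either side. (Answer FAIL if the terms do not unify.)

Decompose tup/3: g(v) ≐ g(tup(d, a, x)),  w ≐ x,  h(a) ≐ h(w).
Decompose g/1: v ≐ tup(d, a, x).
Bind v := tup(d, a, x); no other remaining equation mentions v.
Bind w := x; substituting into the remaining equation gives: h(a) ≐ h(x).
Decompose h/1: a ≐ x.
Bind x := a. Substituting into the earlier bindings gives v := tup(d, a, a), w := a.
Applying the MGU to either side gives tup(g(tup(d, a, a)), a, h(a)).

tup(g(tup(d, a, a)), a, h(a))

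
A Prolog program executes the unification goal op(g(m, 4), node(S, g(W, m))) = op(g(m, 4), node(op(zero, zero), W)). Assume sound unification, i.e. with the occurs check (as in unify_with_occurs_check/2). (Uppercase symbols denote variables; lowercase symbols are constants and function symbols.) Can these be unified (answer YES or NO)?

NO

Decompose op/2: g(m, 4) = g(m, 4),  node(S, g(W, m)) = node(op(zero, zero), W).
Delete trivial equation g(m, 4) = g(m, 4).
Decompose node/2: S = op(zero, zero),  g(W, m) = W.
Bind S := op(zero, zero); no other remaining equation mentions S.
Occurs check fails: W occurs in g(W, m); the equation W = g(W, m) has no finite solution.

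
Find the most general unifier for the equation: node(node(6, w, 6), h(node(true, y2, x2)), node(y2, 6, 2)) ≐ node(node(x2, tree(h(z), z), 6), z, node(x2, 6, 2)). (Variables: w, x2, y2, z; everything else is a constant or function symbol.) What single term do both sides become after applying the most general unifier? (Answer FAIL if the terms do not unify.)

node(node(6, tree(h(h(node(true, 6, 6))), h(node(true, 6, 6))), 6), h(node(true, 6, 6)), node(6, 6, 2))

Decompose node/3: node(6, w, 6) ≐ node(x2, tree(h(z), z), 6),  h(node(true, y2, x2)) ≐ z,  node(y2, 6, 2) ≐ node(x2, 6, 2).
Decompose node/3: 6 ≐ x2,  w ≐ tree(h(z), z),  6 ≐ 6.
Bind x2 := 6; substituting into the 2 remaining equations that mention x2 gives: h(node(true, y2, 6)) ≐ z,  node(y2, 6, 2) ≐ node(6, 6, 2).
Bind w := tree(h(z), z); no other remaining equation mentions w.
Delete trivial equation 6 ≐ 6.
Bind z := h(node(true, y2, 6)); no other remaining equation mentions z. Substituting into the earlier binding gives w := tree(h(h(node(true, y2, 6))), h(node(true, y2, 6))).
Decompose node/3: y2 ≐ 6,  6 ≐ 6,  2 ≐ 2.
Bind y2 := 6; no other remaining equation mentions y2. Substituting into the earlier bindings gives w := tree(h(h(node(true, 6, 6))), h(node(true, 6, 6))), z := h(node(true, 6, 6)).
Delete trivial equation 6 ≐ 6.
Delete trivial equation 2 ≐ 2.
Applying the MGU to either side gives node(node(6, tree(h(h(node(true, 6, 6))), h(node(true, 6, 6))), 6), h(node(true, 6, 6)), node(6, 6, 2)).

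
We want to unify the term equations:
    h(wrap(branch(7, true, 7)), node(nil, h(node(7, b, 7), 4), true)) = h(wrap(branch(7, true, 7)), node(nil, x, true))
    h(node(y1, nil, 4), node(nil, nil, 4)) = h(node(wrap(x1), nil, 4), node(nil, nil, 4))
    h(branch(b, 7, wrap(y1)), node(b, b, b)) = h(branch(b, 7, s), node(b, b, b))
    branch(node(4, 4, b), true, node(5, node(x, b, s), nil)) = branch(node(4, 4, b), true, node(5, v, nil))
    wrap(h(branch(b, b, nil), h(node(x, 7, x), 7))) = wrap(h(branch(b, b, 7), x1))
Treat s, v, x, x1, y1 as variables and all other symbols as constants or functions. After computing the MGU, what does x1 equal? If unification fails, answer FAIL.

Decompose h/2: wrap(branch(7, true, 7)) = wrap(branch(7, true, 7)),  node(nil, h(node(7, b, 7), 4), true) = node(nil, x, true).
Delete trivial equation wrap(branch(7, true, 7)) = wrap(branch(7, true, 7)).
Decompose node/3: nil = nil,  h(node(7, b, 7), 4) = x,  true = true.
Delete trivial equation nil = nil.
Bind x := h(node(7, b, 7), 4); substituting into the 2 remaining equations that mention x gives: branch(node(4, 4, b), true, node(5, node(h(node(7, b, 7), 4), b, s), nil)) = branch(node(4, 4, b), true, node(5, v, nil)),  wrap(h(branch(b, b, nil), h(node(h(node(7, b, 7), 4), 7, h(node(7, b, 7), 4)), 7))) = wrap(h(branch(b, b, 7), x1)).
Delete trivial equation true = true.
Decompose h/2: node(y1, nil, 4) = node(wrap(x1), nil, 4),  node(nil, nil, 4) = node(nil, nil, 4).
Decompose node/3: y1 = wrap(x1),  nil = nil,  4 = 4.
Bind y1 := wrap(x1); substituting into the one remaining equation that mentions y1 gives: h(branch(b, 7, wrap(wrap(x1))), node(b, b, b)) = h(branch(b, 7, s), node(b, b, b)).
Delete trivial equation nil = nil.
Delete trivial equation 4 = 4.
Delete trivial equation node(nil, nil, 4) = node(nil, nil, 4).
Decompose h/2: branch(b, 7, wrap(wrap(x1))) = branch(b, 7, s),  node(b, b, b) = node(b, b, b).
Decompose branch/3: b = b,  7 = 7,  wrap(wrap(x1)) = s.
Delete trivial equation b = b.
Delete trivial equation 7 = 7.
Bind s := wrap(wrap(x1)); substituting into the one remaining equation that mentions s gives: branch(node(4, 4, b), true, node(5, node(h(node(7, b, 7), 4), b, wrap(wrap(x1))), nil)) = branch(node(4, 4, b), true, node(5, v, nil)).
Delete trivial equation node(b, b, b) = node(b, b, b).
Decompose branch/3: node(4, 4, b) = node(4, 4, b),  true = true,  node(5, node(h(node(7, b, 7), 4), b, wrap(wrap(x1))), nil) = node(5, v, nil).
Delete trivial equation node(4, 4, b) = node(4, 4, b).
Delete trivial equation true = true.
Decompose node/3: 5 = 5,  node(h(node(7, b, 7), 4), b, wrap(wrap(x1))) = v,  nil = nil.
Delete trivial equation 5 = 5.
Bind v := node(h(node(7, b, 7), 4), b, wrap(wrap(x1))); no other remaining equation mentions v.
Delete trivial equation nil = nil.
Decompose wrap/1: h(branch(b, b, nil), h(node(h(node(7, b, 7), 4), 7, h(node(7, b, 7), 4)), 7)) = h(branch(b, b, 7), x1).
Decompose h/2: branch(b, b, nil) = branch(b, b, 7),  h(node(h(node(7, b, 7), 4), 7, h(node(7, b, 7), 4)), 7) = x1.
Decompose branch/3: b = b,  b = b,  nil = 7.
Delete trivial equation b = b.
Delete trivial equation b = b.
Clash: constants nil and 7 differ; no unifier exists.

FAIL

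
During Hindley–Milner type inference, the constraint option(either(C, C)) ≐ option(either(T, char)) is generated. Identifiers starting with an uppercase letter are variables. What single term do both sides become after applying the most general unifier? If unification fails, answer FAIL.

option(either(char, char))

Decompose option/1: either(C, C) ≐ either(T, char).
Decompose either/2: C ≐ T,  C ≐ char.
Bind C := T; substituting into the remaining equation gives: T ≐ char.
Bind T := char. Substituting into the earlier binding gives C := char.
Applying the MGU to either side gives option(either(char, char)).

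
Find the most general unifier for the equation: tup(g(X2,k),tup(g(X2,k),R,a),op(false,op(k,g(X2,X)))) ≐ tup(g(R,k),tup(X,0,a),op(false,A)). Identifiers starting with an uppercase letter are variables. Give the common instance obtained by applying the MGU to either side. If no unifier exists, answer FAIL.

tup(g(0,k),tup(g(0,k),0,a),op(false,op(k,g(0,g(0,k)))))

Decompose tup/3: g(X2,k) ≐ g(R,k),  tup(g(X2,k),R,a) ≐ tup(X,0,a),  op(false,op(k,g(X2,X))) ≐ op(false,A).
Decompose g/2: X2 ≐ R,  k ≐ k.
Bind X2 := R; substituting into the 2 remaining equations that mention X2 gives: tup(g(R,k),R,a) ≐ tup(X,0,a),  op(false,op(k,g(R,X))) ≐ op(false,A).
Delete trivial equation k ≐ k.
Decompose tup/3: g(R,k) ≐ X,  R ≐ 0,  a ≐ a.
Bind X := g(R,k); substituting into the one remaining equation that mentions X gives: op(false,op(k,g(R,g(R,k)))) ≐ op(false,A).
Bind R := 0; substituting into the one remaining equation that mentions R gives: op(false,op(k,g(0,g(0,k)))) ≐ op(false,A). Substituting into the earlier bindings gives X2 := 0, X := g(0,k).
Delete trivial equation a ≐ a.
Decompose op/2: false ≐ false,  op(k,g(0,g(0,k))) ≐ A.
Delete trivial equation false ≐ false.
Bind A := op(k,g(0,g(0,k))).
Applying the MGU to either side gives tup(g(0,k),tup(g(0,k),0,a),op(false,op(k,g(0,g(0,k))))).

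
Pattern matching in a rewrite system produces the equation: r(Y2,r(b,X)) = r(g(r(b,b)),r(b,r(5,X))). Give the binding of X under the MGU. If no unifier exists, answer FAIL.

Decompose r/2: Y2 = g(r(b,b)),  r(b,X) = r(b,r(5,X)).
Bind Y2 := g(r(b,b)); no other remaining equation mentions Y2.
Decompose r/2: b = b,  X = r(5,X).
Delete trivial equation b = b.
Occurs check fails: X occurs in r(5,X); the equation X = r(5,X) has no finite solution.

FAIL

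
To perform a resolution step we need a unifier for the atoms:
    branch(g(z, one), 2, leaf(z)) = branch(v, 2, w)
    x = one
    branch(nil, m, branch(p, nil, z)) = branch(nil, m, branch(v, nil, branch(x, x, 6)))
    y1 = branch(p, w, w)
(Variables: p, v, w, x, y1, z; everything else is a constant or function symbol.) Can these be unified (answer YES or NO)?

YES

Decompose branch/3: g(z, one) = v,  2 = 2,  leaf(z) = w.
Bind v := g(z, one); substituting into the one remaining equation that mentions v gives: branch(nil, m, branch(p, nil, z)) = branch(nil, m, branch(g(z, one), nil, branch(x, x, 6))).
Delete trivial equation 2 = 2.
Bind w := leaf(z); substituting into the one remaining equation that mentions w gives: y1 = branch(p, leaf(z), leaf(z)).
Bind x := one; substituting into the one remaining equation that mentions x gives: branch(nil, m, branch(p, nil, z)) = branch(nil, m, branch(g(z, one), nil, branch(one, one, 6))).
Decompose branch/3: nil = nil,  m = m,  branch(p, nil, z) = branch(g(z, one), nil, branch(one, one, 6)).
Delete trivial equation nil = nil.
Delete trivial equation m = m.
Decompose branch/3: p = g(z, one),  nil = nil,  z = branch(one, one, 6).
Bind p := g(z, one); substituting into the one remaining equation that mentions p gives: y1 = branch(g(z, one), leaf(z), leaf(z)).
Delete trivial equation nil = nil.
Bind z := branch(one, one, 6); substituting into the remaining equation gives: y1 = branch(g(branch(one, one, 6), one), leaf(branch(one, one, 6)), leaf(branch(one, one, 6))). Substituting into the earlier bindings gives v := g(branch(one, one, 6), one), w := leaf(branch(one, one, 6)), p := g(branch(one, one, 6), one).
Bind y1 := branch(g(branch(one, one, 6), one), leaf(branch(one, one, 6)), leaf(branch(one, one, 6))).
No equations remain and no clash or occurs-check failure arose, so a unifier exists.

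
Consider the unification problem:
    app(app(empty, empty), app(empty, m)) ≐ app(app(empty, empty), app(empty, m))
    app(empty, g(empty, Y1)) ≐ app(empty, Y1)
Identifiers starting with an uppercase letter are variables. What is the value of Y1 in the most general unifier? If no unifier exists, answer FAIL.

Delete trivial equation app(app(empty, empty), app(empty, m)) ≐ app(app(empty, empty), app(empty, m)).
Decompose app/2: empty ≐ empty,  g(empty, Y1) ≐ Y1.
Delete trivial equation empty ≐ empty.
Occurs check fails: Y1 occurs in g(empty, Y1); the equation Y1 ≐ g(empty, Y1) has no finite solution.

FAIL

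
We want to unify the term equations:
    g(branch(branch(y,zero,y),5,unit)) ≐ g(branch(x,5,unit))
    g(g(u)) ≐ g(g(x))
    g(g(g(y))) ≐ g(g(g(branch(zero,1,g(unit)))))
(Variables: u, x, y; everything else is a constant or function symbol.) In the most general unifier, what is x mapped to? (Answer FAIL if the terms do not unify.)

Decompose g/1: branch(branch(y,zero,y),5,unit) ≐ branch(x,5,unit).
Decompose branch/3: branch(y,zero,y) ≐ x,  5 ≐ 5,  unit ≐ unit.
Bind x := branch(y,zero,y); substituting into the one remaining equation that mentions x gives: g(g(u)) ≐ g(g(branch(y,zero,y))).
Delete trivial equation 5 ≐ 5.
Delete trivial equation unit ≐ unit.
Decompose g/1: g(u) ≐ g(branch(y,zero,y)).
Decompose g/1: u ≐ branch(y,zero,y).
Bind u := branch(y,zero,y); no other remaining equation mentions u.
Decompose g/1: g(g(y)) ≐ g(g(branch(zero,1,g(unit)))).
Decompose g/1: g(y) ≐ g(branch(zero,1,g(unit))).
Decompose g/1: y ≐ branch(zero,1,g(unit)).
Bind y := branch(zero,1,g(unit)). Substituting into the earlier bindings gives x := branch(branch(zero,1,g(unit)),zero,branch(zero,1,g(unit))), u := branch(branch(zero,1,g(unit)),zero,branch(zero,1,g(unit))).
MGU = { x ↦ branch(branch(zero,1,g(unit)),zero,branch(zero,1,g(unit))), u ↦ branch(branch(zero,1,g(unit)),zero,branch(zero,1,g(unit))), y ↦ branch(zero,1,g(unit)) }, so x ↦ branch(branch(zero,1,g(unit)),zero,branch(zero,1,g(unit))).

branch(branch(zero,1,g(unit)),zero,branch(zero,1,g(unit)))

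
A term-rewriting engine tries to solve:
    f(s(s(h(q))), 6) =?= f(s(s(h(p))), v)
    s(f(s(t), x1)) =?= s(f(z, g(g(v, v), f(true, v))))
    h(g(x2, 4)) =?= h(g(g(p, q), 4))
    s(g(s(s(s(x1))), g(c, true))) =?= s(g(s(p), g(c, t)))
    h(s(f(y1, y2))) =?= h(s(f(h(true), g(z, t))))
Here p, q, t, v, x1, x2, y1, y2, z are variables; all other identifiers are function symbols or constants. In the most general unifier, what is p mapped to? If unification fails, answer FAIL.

Decompose f/2: s(s(h(q))) =?= s(s(h(p))),  6 =?= v.
Decompose s/1: s(h(q)) =?= s(h(p)).
Decompose s/1: h(q) =?= h(p).
Decompose h/1: q =?= p.
Bind q := p; substituting into the one remaining equation that mentions q gives: h(g(x2, 4)) =?= h(g(g(p, p), 4)).
Bind v := 6; substituting into the one remaining equation that mentions v gives: s(f(s(t), x1)) =?= s(f(z, g(g(6, 6), f(true, 6)))).
Decompose s/1: f(s(t), x1) =?= f(z, g(g(6, 6), f(true, 6))).
Decompose f/2: s(t) =?= z,  x1 =?= g(g(6, 6), f(true, 6)).
Bind z := s(t); substituting into the one remaining equation that mentions z gives: h(s(f(y1, y2))) =?= h(s(f(h(true), g(s(t), t)))).
Bind x1 := g(g(6, 6), f(true, 6)); substituting into the one remaining equation that mentions x1 gives: s(g(s(s(s(g(g(6, 6), f(true, 6))))), g(c, true))) =?= s(g(s(p), g(c, t))).
Decompose h/1: g(x2, 4) =?= g(g(p, p), 4).
Decompose g/2: x2 =?= g(p, p),  4 =?= 4.
Bind x2 := g(p, p); no other remaining equation mentions x2.
Delete trivial equation 4 =?= 4.
Decompose s/1: g(s(s(s(g(g(6, 6), f(true, 6))))), g(c, true)) =?= g(s(p), g(c, t)).
Decompose g/2: s(s(s(g(g(6, 6), f(true, 6))))) =?= s(p),  g(c, true) =?= g(c, t).
Decompose s/1: s(s(g(g(6, 6), f(true, 6)))) =?= p.
Bind p := s(s(g(g(6, 6), f(true, 6)))); no other remaining equation mentions p. Substituting into the earlier bindings gives q := s(s(g(g(6, 6), f(true, 6)))), x2 := g(s(s(g(g(6, 6), f(true, 6)))), s(s(g(g(6, 6), f(true, 6))))).
Decompose g/2: c =?= c,  true =?= t.
Delete trivial equation c =?= c.
Bind t := true; substituting into the remaining equation gives: h(s(f(y1, y2))) =?= h(s(f(h(true), g(s(true), true)))). Substituting into the earlier binding gives z := s(true).
Decompose h/1: s(f(y1, y2)) =?= s(f(h(true), g(s(true), true))).
Decompose s/1: f(y1, y2) =?= f(h(true), g(s(true), true)).
Decompose f/2: y1 =?= h(true),  y2 =?= g(s(true), true).
Bind y1 := h(true); no other remaining equation mentions y1.
Bind y2 := g(s(true), true).
MGU = { q -> s(s(g(g(6, 6), f(true, 6)))), v -> 6, z -> s(true), x1 -> g(g(6, 6), f(true, 6)), x2 -> g(s(s(g(g(6, 6), f(true, 6)))), s(s(g(g(6, 6), f(true, 6))))), p -> s(s(g(g(6, 6), f(true, 6)))), t -> true, y1 -> h(true), y2 -> g(s(true), true) }, so p -> s(s(g(g(6, 6), f(true, 6)))).

s(s(g(g(6, 6), f(true, 6))))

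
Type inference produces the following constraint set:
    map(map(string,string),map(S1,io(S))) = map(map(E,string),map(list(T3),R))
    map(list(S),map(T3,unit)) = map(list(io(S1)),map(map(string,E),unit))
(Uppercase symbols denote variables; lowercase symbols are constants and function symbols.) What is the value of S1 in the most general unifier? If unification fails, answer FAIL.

list(map(string,string))

Decompose map/2: map(string,string) = map(E,string),  map(S1,io(S)) = map(list(T3),R).
Decompose map/2: string = E,  string = string.
Bind E := string; substituting into the one remaining equation that mentions E gives: map(list(S),map(T3,unit)) = map(list(io(S1)),map(map(string,string),unit)).
Delete trivial equation string = string.
Decompose map/2: S1 = list(T3),  io(S) = R.
Bind S1 := list(T3); substituting into the one remaining equation that mentions S1 gives: map(list(S),map(T3,unit)) = map(list(io(list(T3))),map(map(string,string),unit)).
Bind R := io(S); no other remaining equation mentions R.
Decompose map/2: list(S) = list(io(list(T3))),  map(T3,unit) = map(map(string,string),unit).
Decompose list/1: S = io(list(T3)).
Bind S := io(list(T3)); no other remaining equation mentions S. Substituting into the earlier binding gives R := io(io(list(T3))).
Decompose map/2: T3 = map(string,string),  unit = unit.
Bind T3 := map(string,string); no other remaining equation mentions T3. Substituting into the earlier bindings gives S1 := list(map(string,string)), R := io(io(list(map(string,string)))), S := io(list(map(string,string))).
Delete trivial equation unit = unit.
MGU = { E := string, S1 := list(map(string,string)), R := io(io(list(map(string,string)))), S := io(list(map(string,string))), T3 := map(string,string) }, so S1 := list(map(string,string)).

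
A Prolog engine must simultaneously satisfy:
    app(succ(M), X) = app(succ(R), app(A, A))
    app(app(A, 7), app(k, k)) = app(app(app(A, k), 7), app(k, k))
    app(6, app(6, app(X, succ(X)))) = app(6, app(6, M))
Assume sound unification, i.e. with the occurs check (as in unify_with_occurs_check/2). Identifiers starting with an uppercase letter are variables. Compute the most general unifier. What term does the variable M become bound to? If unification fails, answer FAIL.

Decompose app/2: succ(M) = succ(R),  X = app(A, A).
Decompose succ/1: M = R.
Bind M := R; substituting into the one remaining equation that mentions M gives: app(6, app(6, app(X, succ(X)))) = app(6, app(6, R)).
Bind X := app(A, A); substituting into the one remaining equation that mentions X gives: app(6, app(6, app(app(A, A), succ(app(A, A))))) = app(6, app(6, R)).
Decompose app/2: app(A, 7) = app(app(A, k), 7),  app(k, k) = app(k, k).
Decompose app/2: A = app(A, k),  7 = 7.
Occurs check fails: A occurs in app(A, k); the equation A = app(A, k) has no finite solution.

FAIL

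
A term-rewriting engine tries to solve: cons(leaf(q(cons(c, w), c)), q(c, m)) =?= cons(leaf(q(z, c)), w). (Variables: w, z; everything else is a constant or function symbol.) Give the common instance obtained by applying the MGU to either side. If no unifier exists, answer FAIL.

Decompose cons/2: leaf(q(cons(c, w), c)) =?= leaf(q(z, c)),  q(c, m) =?= w.
Decompose leaf/1: q(cons(c, w), c) =?= q(z, c).
Decompose q/2: cons(c, w) =?= z,  c =?= c.
Bind z := cons(c, w); no other remaining equation mentions z.
Delete trivial equation c =?= c.
Bind w := q(c, m). Substituting into the earlier binding gives z := cons(c, q(c, m)).
Applying the MGU to either side gives cons(leaf(q(cons(c, q(c, m)), c)), q(c, m)).

cons(leaf(q(cons(c, q(c, m)), c)), q(c, m))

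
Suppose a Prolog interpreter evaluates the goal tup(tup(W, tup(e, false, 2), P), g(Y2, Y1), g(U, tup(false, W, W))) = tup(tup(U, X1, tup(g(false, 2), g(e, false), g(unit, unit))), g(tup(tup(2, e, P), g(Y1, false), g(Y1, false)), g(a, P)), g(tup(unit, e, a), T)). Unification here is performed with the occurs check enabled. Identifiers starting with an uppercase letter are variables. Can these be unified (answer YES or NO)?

Decompose tup/3: tup(W, tup(e, false, 2), P) = tup(U, X1, tup(g(false, 2), g(e, false), g(unit, unit))),  g(Y2, Y1) = g(tup(tup(2, e, P), g(Y1, false), g(Y1, false)), g(a, P)),  g(U, tup(false, W, W)) = g(tup(unit, e, a), T).
Decompose tup/3: W = U,  tup(e, false, 2) = X1,  P = tup(g(false, 2), g(e, false), g(unit, unit)).
Bind W := U; substituting into the one remaining equation that mentions W gives: g(U, tup(false, U, U)) = g(tup(unit, e, a), T).
Bind X1 := tup(e, false, 2); no other remaining equation mentions X1.
Bind P := tup(g(false, 2), g(e, false), g(unit, unit)); substituting into the one remaining equation that mentions P gives: g(Y2, Y1) = g(tup(tup(2, e, tup(g(false, 2), g(e, false), g(unit, unit))), g(Y1, false), g(Y1, false)), g(a, tup(g(false, 2), g(e, false), g(unit, unit)))).
Decompose g/2: Y2 = tup(tup(2, e, tup(g(false, 2), g(e, false), g(unit, unit))), g(Y1, false), g(Y1, false)),  Y1 = g(a, tup(g(false, 2), g(e, false), g(unit, unit))).
Bind Y2 := tup(tup(2, e, tup(g(false, 2), g(e, false), g(unit, unit))), g(Y1, false), g(Y1, false)); no other remaining equation mentions Y2.
Bind Y1 := g(a, tup(g(false, 2), g(e, false), g(unit, unit))); no other remaining equation mentions Y1. Substituting into the earlier binding gives Y2 := tup(tup(2, e, tup(g(false, 2), g(e, false), g(unit, unit))), g(g(a, tup(g(false, 2), g(e, false), g(unit, unit))), false), g(g(a, tup(g(false, 2), g(e, false), g(unit, unit))), false)).
Decompose g/2: U = tup(unit, e, a),  tup(false, U, U) = T.
Bind U := tup(unit, e, a); substituting into the remaining equation gives: tup(false, tup(unit, e, a), tup(unit, e, a)) = T. Substituting into the earlier binding gives W := tup(unit, e, a).
Bind T := tup(false, tup(unit, e, a), tup(unit, e, a)).
No equations remain and no clash or occurs-check failure arose, so a unifier exists.

YES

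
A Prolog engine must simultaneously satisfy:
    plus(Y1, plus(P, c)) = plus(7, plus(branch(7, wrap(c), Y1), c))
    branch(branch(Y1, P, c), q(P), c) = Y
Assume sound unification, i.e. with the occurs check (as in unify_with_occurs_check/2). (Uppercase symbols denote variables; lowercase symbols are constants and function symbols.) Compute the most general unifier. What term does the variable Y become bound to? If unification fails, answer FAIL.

Decompose plus/2: Y1 = 7,  plus(P, c) = plus(branch(7, wrap(c), Y1), c).
Bind Y1 := 7; substituting into the remaining equations gives: plus(P, c) = plus(branch(7, wrap(c), 7), c),  branch(branch(7, P, c), q(P), c) = Y.
Decompose plus/2: P = branch(7, wrap(c), 7),  c = c.
Bind P := branch(7, wrap(c), 7); substituting into the one remaining equation that mentions P gives: branch(branch(7, branch(7, wrap(c), 7), c), q(branch(7, wrap(c), 7)), c) = Y.
Delete trivial equation c = c.
Bind Y := branch(branch(7, branch(7, wrap(c), 7), c), q(branch(7, wrap(c), 7)), c).
MGU = { Y1 = 7, P = branch(7, wrap(c), 7), Y = branch(branch(7, branch(7, wrap(c), 7), c), q(branch(7, wrap(c), 7)), c) }, so Y = branch(branch(7, branch(7, wrap(c), 7), c), q(branch(7, wrap(c), 7)), c).

branch(branch(7, branch(7, wrap(c), 7), c), q(branch(7, wrap(c), 7)), c)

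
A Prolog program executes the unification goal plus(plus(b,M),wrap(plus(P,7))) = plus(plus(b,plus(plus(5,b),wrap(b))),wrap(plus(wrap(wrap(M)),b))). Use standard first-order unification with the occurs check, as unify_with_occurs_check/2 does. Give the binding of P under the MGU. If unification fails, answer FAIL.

FAIL

Decompose plus/2: plus(b,M) = plus(b,plus(plus(5,b),wrap(b))),  wrap(plus(P,7)) = wrap(plus(wrap(wrap(M)),b)).
Decompose plus/2: b = b,  M = plus(plus(5,b),wrap(b)).
Delete trivial equation b = b.
Bind M := plus(plus(5,b),wrap(b)); substituting into the remaining equation gives: wrap(plus(P,7)) = wrap(plus(wrap(wrap(plus(plus(5,b),wrap(b)))),b)).
Decompose wrap/1: plus(P,7) = plus(wrap(wrap(plus(plus(5,b),wrap(b)))),b).
Decompose plus/2: P = wrap(wrap(plus(plus(5,b),wrap(b)))),  7 = b.
Bind P := wrap(wrap(plus(plus(5,b),wrap(b)))); no other remaining equation mentions P.
Clash: constants 7 and b differ; no unifier exists.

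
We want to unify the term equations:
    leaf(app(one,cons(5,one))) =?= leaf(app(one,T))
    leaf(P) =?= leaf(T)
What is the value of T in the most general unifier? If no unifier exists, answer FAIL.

cons(5,one)

Decompose leaf/1: app(one,cons(5,one)) =?= app(one,T).
Decompose app/2: one =?= one,  cons(5,one) =?= T.
Delete trivial equation one =?= one.
Bind T := cons(5,one); substituting into the remaining equation gives: leaf(P) =?= leaf(cons(5,one)).
Decompose leaf/1: P =?= cons(5,one).
Bind P := cons(5,one).
MGU = { T := cons(5,one), P := cons(5,one) }, so T := cons(5,one).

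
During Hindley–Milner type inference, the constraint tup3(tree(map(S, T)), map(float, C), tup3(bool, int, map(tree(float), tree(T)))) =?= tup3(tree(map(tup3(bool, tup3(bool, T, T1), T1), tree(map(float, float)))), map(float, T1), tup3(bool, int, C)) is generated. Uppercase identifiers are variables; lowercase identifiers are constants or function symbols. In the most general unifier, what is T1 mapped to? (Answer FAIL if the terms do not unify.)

map(tree(float), tree(tree(map(float, float))))

Decompose tup3/3: tree(map(S, T)) =?= tree(map(tup3(bool, tup3(bool, T, T1), T1), tree(map(float, float)))),  map(float, C) =?= map(float, T1),  tup3(bool, int, map(tree(float), tree(T))) =?= tup3(bool, int, C).
Decompose tree/1: map(S, T) =?= map(tup3(bool, tup3(bool, T, T1), T1), tree(map(float, float))).
Decompose map/2: S =?= tup3(bool, tup3(bool, T, T1), T1),  T =?= tree(map(float, float)).
Bind S := tup3(bool, tup3(bool, T, T1), T1); no other remaining equation mentions S.
Bind T := tree(map(float, float)); substituting into the one remaining equation that mentions T gives: tup3(bool, int, map(tree(float), tree(tree(map(float, float))))) =?= tup3(bool, int, C). Substituting into the earlier binding gives S := tup3(bool, tup3(bool, tree(map(float, float)), T1), T1).
Decompose map/2: float =?= float,  C =?= T1.
Delete trivial equation float =?= float.
Bind C := T1; substituting into the remaining equation gives: tup3(bool, int, map(tree(float), tree(tree(map(float, float))))) =?= tup3(bool, int, T1).
Decompose tup3/3: bool =?= bool,  int =?= int,  map(tree(float), tree(tree(map(float, float)))) =?= T1.
Delete trivial equation bool =?= bool.
Delete trivial equation int =?= int.
Bind T1 := map(tree(float), tree(tree(map(float, float)))). Substituting into the earlier bindings gives S := tup3(bool, tup3(bool, tree(map(float, float)), map(tree(float), tree(tree(map(float, float))))), map(tree(float), tree(tree(map(float, float))))), C := map(tree(float), tree(tree(map(float, float)))).
MGU = { S := tup3(bool, tup3(bool, tree(map(float, float)), map(tree(float), tree(tree(map(float, float))))), map(tree(float), tree(tree(map(float, float))))), T := tree(map(float, float)), C := map(tree(float), tree(tree(map(float, float)))), T1 := map(tree(float), tree(tree(map(float, float)))) }, so T1 := map(tree(float), tree(tree(map(float, float)))).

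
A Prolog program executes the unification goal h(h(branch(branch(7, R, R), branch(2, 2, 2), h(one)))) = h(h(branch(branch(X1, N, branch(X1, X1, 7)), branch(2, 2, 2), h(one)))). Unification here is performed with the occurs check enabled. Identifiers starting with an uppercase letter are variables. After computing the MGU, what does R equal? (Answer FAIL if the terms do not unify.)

branch(7, 7, 7)

Decompose h/1: h(branch(branch(7, R, R), branch(2, 2, 2), h(one))) = h(branch(branch(X1, N, branch(X1, X1, 7)), branch(2, 2, 2), h(one))).
Decompose h/1: branch(branch(7, R, R), branch(2, 2, 2), h(one)) = branch(branch(X1, N, branch(X1, X1, 7)), branch(2, 2, 2), h(one)).
Decompose branch/3: branch(7, R, R) = branch(X1, N, branch(X1, X1, 7)),  branch(2, 2, 2) = branch(2, 2, 2),  h(one) = h(one).
Decompose branch/3: 7 = X1,  R = N,  R = branch(X1, X1, 7).
Bind X1 := 7; substituting into the one remaining equation that mentions X1 gives: R = branch(7, 7, 7).
Bind R := N; substituting into the one remaining equation that mentions R gives: N = branch(7, 7, 7).
Bind N := branch(7, 7, 7); no other remaining equation mentions N. Substituting into the earlier binding gives R := branch(7, 7, 7).
Delete trivial equation branch(2, 2, 2) = branch(2, 2, 2).
Delete trivial equation h(one) = h(one).
MGU = { X1 -> 7, R -> branch(7, 7, 7), N -> branch(7, 7, 7) }, so R -> branch(7, 7, 7).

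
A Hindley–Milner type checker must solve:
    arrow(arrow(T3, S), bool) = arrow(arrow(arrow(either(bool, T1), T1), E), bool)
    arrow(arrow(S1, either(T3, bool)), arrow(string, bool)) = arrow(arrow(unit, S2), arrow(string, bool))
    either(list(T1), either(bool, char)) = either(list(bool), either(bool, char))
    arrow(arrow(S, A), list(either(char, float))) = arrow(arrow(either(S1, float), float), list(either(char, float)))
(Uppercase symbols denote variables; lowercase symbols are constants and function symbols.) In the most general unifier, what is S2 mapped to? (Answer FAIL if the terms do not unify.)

either(arrow(either(bool, bool), bool), bool)

Decompose arrow/2: arrow(T3, S) = arrow(arrow(either(bool, T1), T1), E),  bool = bool.
Decompose arrow/2: T3 = arrow(either(bool, T1), T1),  S = E.
Bind T3 := arrow(either(bool, T1), T1); substituting into the one remaining equation that mentions T3 gives: arrow(arrow(S1, either(arrow(either(bool, T1), T1), bool)), arrow(string, bool)) = arrow(arrow(unit, S2), arrow(string, bool)).
Bind S := E; substituting into the one remaining equation that mentions S gives: arrow(arrow(E, A), list(either(char, float))) = arrow(arrow(either(S1, float), float), list(either(char, float))).
Delete trivial equation bool = bool.
Decompose arrow/2: arrow(S1, either(arrow(either(bool, T1), T1), bool)) = arrow(unit, S2),  arrow(string, bool) = arrow(string, bool).
Decompose arrow/2: S1 = unit,  either(arrow(either(bool, T1), T1), bool) = S2.
Bind S1 := unit; substituting into the one remaining equation that mentions S1 gives: arrow(arrow(E, A), list(either(char, float))) = arrow(arrow(either(unit, float), float), list(either(char, float))).
Bind S2 := either(arrow(either(bool, T1), T1), bool); no other remaining equation mentions S2.
Delete trivial equation arrow(string, bool) = arrow(string, bool).
Decompose either/2: list(T1) = list(bool),  either(bool, char) = either(bool, char).
Decompose list/1: T1 = bool.
Bind T1 := bool; no other remaining equation mentions T1. Substituting into the earlier bindings gives T3 := arrow(either(bool, bool), bool), S2 := either(arrow(either(bool, bool), bool), bool).
Delete trivial equation either(bool, char) = either(bool, char).
Decompose arrow/2: arrow(E, A) = arrow(either(unit, float), float),  list(either(char, float)) = list(either(char, float)).
Decompose arrow/2: E = either(unit, float),  A = float.
Bind E := either(unit, float); no other remaining equation mentions E. Substituting into the earlier binding gives S := either(unit, float).
Bind A := float; no other remaining equation mentions A.
Delete trivial equation list(either(char, float)) = list(either(char, float)).
MGU = { T3 := arrow(either(bool, bool), bool), S := either(unit, float), S1 := unit, S2 := either(arrow(either(bool, bool), bool), bool), T1 := bool, E := either(unit, float), A := float }, so S2 := either(arrow(either(bool, bool), bool), bool).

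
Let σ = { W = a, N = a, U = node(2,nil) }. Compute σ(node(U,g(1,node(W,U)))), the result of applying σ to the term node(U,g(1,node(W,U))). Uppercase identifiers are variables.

node(node(2,nil),g(1,node(a,node(2,nil))))

Replace each occurrence of W with a.
Replace each occurrence of U with node(2,nil).
Result: node(node(2,nil),g(1,node(a,node(2,nil)))).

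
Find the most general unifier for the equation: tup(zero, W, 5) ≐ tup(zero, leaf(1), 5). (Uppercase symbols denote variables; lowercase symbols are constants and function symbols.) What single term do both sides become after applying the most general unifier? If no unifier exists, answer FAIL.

tup(zero, leaf(1), 5)

Decompose tup/3: zero ≐ zero,  W ≐ leaf(1),  5 ≐ 5.
Delete trivial equation zero ≐ zero.
Bind W := leaf(1); no other remaining equation mentions W.
Delete trivial equation 5 ≐ 5.
Applying the MGU to either side gives tup(zero, leaf(1), 5).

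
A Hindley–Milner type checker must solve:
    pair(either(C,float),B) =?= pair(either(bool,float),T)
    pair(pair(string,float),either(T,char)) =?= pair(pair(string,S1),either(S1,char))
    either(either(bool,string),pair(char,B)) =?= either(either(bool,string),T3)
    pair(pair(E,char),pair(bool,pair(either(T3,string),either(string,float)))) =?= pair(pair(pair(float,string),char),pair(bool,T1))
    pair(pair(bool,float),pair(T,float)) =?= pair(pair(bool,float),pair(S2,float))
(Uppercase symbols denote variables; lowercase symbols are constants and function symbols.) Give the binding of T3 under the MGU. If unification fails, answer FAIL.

Decompose pair/2: either(C,float) =?= either(bool,float),  B =?= T.
Decompose either/2: C =?= bool,  float =?= float.
Bind C := bool; no other remaining equation mentions C.
Delete trivial equation float =?= float.
Bind B := T; substituting into the one remaining equation that mentions B gives: either(either(bool,string),pair(char,T)) =?= either(either(bool,string),T3).
Decompose pair/2: pair(string,float) =?= pair(string,S1),  either(T,char) =?= either(S1,char).
Decompose pair/2: string =?= string,  float =?= S1.
Delete trivial equation string =?= string.
Bind S1 := float; substituting into the one remaining equation that mentions S1 gives: either(T,char) =?= either(float,char).
Decompose either/2: T =?= float,  char =?= char.
Bind T := float; substituting into the 2 remaining equations that mention T gives: either(either(bool,string),pair(char,float)) =?= either(either(bool,string),T3),  pair(pair(bool,float),pair(float,float)) =?= pair(pair(bool,float),pair(S2,float)). Substituting into the earlier binding gives B := float.
Delete trivial equation char =?= char.
Decompose either/2: either(bool,string) =?= either(bool,string),  pair(char,float) =?= T3.
Delete trivial equation either(bool,string) =?= either(bool,string).
Bind T3 := pair(char,float); substituting into the one remaining equation that mentions T3 gives: pair(pair(E,char),pair(bool,pair(either(pair(char,float),string),either(string,float)))) =?= pair(pair(pair(float,string),char),pair(bool,T1)).
Decompose pair/2: pair(E,char) =?= pair(pair(float,string),char),  pair(bool,pair(either(pair(char,float),string),either(string,float))) =?= pair(bool,T1).
Decompose pair/2: E =?= pair(float,string),  char =?= char.
Bind E := pair(float,string); no other remaining equation mentions E.
Delete trivial equation char =?= char.
Decompose pair/2: bool =?= bool,  pair(either(pair(char,float),string),either(string,float)) =?= T1.
Delete trivial equation bool =?= bool.
Bind T1 := pair(either(pair(char,float),string),either(string,float)); no other remaining equation mentions T1.
Decompose pair/2: pair(bool,float) =?= pair(bool,float),  pair(float,float) =?= pair(S2,float).
Delete trivial equation pair(bool,float) =?= pair(bool,float).
Decompose pair/2: float =?= S2,  float =?= float.
Bind S2 := float; no other remaining equation mentions S2.
Delete trivial equation float =?= float.
MGU = { C -> bool, B -> float, S1 -> float, T -> float, T3 -> pair(char,float), E -> pair(float,string), T1 -> pair(either(pair(char,float),string),either(string,float)), S2 -> float }, so T3 -> pair(char,float).

pair(char,float)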